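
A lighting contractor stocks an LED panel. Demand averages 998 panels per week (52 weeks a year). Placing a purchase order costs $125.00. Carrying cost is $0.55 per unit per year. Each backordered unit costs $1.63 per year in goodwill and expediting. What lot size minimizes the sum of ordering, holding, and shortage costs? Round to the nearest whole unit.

Annual demand D = 998 × 52 = 51,896.
With planned backorders, Q* = √(2DS/H) · √((H+B)/B).
√(2DS/H) = √(2 × 51,896 × 125 / 0.55) = 4856.860.
√((H+B)/B) = √((0.55+1.63)/1.63) = 1.1565.
Q* ≈ 5616.814.

Q* ≈ 5,617 panels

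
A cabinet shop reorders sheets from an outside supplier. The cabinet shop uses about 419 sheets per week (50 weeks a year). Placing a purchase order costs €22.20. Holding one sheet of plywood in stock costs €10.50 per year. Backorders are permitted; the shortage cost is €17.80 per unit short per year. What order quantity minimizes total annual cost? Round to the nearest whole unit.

Annual demand D = 419 × 50 = 20,950.
With planned backorders, Q* = √(2DS/H) · √((H+B)/B).
√(2DS/H) = √(2 × 20,950 × 22.2 / 10.5) = 297.638.
√((H+B)/B) = √((10.5+17.8)/17.8) = 1.2609.
Q* ≈ 375.294.

Q* ≈ 375 sheets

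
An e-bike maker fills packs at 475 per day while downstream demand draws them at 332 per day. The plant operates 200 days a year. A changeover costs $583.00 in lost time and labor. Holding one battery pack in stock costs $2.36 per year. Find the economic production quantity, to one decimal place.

Annual demand D = 332 × 200 = 66,400.
Production build-up factor (1 − d/p) = 1 − 332/475 = 0.3011.
Q* = √(2DS / (H(1 − d/p))) = √(2 × 66,400 × 583 / (2.36 × 0.3011)).
= √(77,422,400 / 0.7105) ≈ 10438.933.

Q* ≈ 10,438.9 packs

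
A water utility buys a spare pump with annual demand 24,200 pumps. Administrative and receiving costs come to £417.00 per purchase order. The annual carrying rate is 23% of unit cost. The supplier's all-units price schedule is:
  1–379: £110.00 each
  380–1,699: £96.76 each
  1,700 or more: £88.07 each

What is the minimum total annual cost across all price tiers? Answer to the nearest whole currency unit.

TC* ≈ £2,154,448

Holding cost per unit per year at price C is H = 0.23·C.
Evaluate total cost at each tier's feasible EOQ or, if the EOQ is below the tier, at the tier's minimum quantity.
Tier 1 (£110.00): EOQ = 893.2 exceeds tier's upper bound 379, so this tier is dominated.
EOQ at £96.76 = 952.3 (feasible in tier 2): TC = 24,200×£96.76 + (24,200/952.3)×417 + (952.3/2)×0.23×£96.76 = £2,362,785.49.
EOQ at £88.07 = 998.2 < 1700, so use break Q=1700: TC = 24,200×£88.07 + (24,200/1700.0)×417 + (1700.0/2)×0.23×£88.07 = £2,154,447.80.
Lowest total cost among the candidates is at Q = 1700.0.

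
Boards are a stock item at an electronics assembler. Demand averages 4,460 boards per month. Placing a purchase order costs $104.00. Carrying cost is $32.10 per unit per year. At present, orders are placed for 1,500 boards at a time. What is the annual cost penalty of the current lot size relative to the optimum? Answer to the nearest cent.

Annual demand D = 4,460 × 12 = 53,520.
EOQ = √(2DS/H) = √(2 × 53,520 × 104 / 32.1) ≈ 588.89.
Cost at Q* = (D/Q*)S + (Q*/2)H = √(2DSH) ≈ $18,903.50.
Cost at Q = 1,500: (53,520/1,500)×104 + (1,500/2)×32.1 = $3,710.72 + $24,075.00 = $27,785.72.
Excess = $27,785.72 − $18,903.50 = $8,882.22.

Extra cost ≈ $8,882.22 per year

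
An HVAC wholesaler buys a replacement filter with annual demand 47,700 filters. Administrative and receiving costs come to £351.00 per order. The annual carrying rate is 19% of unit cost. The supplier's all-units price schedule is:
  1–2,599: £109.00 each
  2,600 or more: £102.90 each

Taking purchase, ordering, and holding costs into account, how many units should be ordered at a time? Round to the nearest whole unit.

Q* ≈ 2,600 filters

Holding cost per unit per year at price C is H = 0.19·C.
For each price level, check whether its EOQ is feasible; otherwise the best quantity at that price is the breakpoint.
EOQ at £109.00 = 1271.6 (feasible in tier 1): TC = 47,700×£109.00 + (47,700/1271.6)×351 + (1271.6/2)×0.19×£109.00 = £5,225,634.06.
EOQ at £102.90 = 1308.7 < 2600, so use break Q=2600: TC = 47,700×£102.90 + (47,700/2600.0)×351 + (2600.0/2)×0.19×£102.90 = £4,940,185.80.
Lowest total cost is £4,940,185.80 at Q = 2600.0.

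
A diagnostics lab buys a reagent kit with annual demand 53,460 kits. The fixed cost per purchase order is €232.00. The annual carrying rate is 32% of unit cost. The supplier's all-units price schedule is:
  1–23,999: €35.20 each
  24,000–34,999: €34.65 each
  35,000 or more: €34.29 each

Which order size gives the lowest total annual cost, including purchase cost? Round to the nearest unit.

Q* ≈ 1,484 kits

Holding cost per unit per year at price C is H = 0.32·C.
For each price level, check whether its EOQ is feasible; otherwise the best quantity at that price is the breakpoint.
EOQ at €35.20 = 1484.0 (feasible in tier 1): TC = 53,460×€35.20 + (53,460/1484.0)×232 + (1484.0/2)×0.32×€35.20 = €1,898,507.52.
EOQ at €34.65 = 1495.7 < 24000, so use break Q=24000: TC = 53,460×€34.65 + (53,460/24000.0)×232 + (24000.0/2)×0.32×€34.65 = €1,985,961.78.
EOQ at €34.29 = 1503.5 < 35000, so use break Q=35000: TC = 53,460×€34.29 + (53,460/35000.0)×232 + (35000.0/2)×0.32×€34.29 = €2,025,521.76.
Lowest total cost is €1,898,507.52 at Q = 1484.0.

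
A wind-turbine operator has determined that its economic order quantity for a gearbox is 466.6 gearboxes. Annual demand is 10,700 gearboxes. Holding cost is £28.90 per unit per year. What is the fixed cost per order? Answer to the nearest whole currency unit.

S ≈ £294

Invert the EOQ relation Q*² = 2DS/H.
From Q* = √(2DS/H): S = Q*²H / (2D) = 466.6² × 28.9 / (2 × 10,700) = 294.0177.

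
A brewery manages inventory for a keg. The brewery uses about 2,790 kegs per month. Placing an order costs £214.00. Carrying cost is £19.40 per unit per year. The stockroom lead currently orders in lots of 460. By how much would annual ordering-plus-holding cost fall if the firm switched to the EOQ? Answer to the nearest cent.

Extra cost ≈ £3,364.41 per year

Annual demand D = 2,790 × 12 = 33,480.
EOQ = √(2DS/H) = √(2 × 33,480 × 214 / 19.4) ≈ 859.44.
Cost at Q* = (D/Q*)S + (Q*/2)H = √(2DSH) ≈ £16,673.07.
Cost at Q = 460: (33,480/460)×214 + (460/2)×19.4 = £15,575.48 + £4,462.00 = £20,037.48.
Excess = £20,037.48 − £16,673.07 = £3,364.41.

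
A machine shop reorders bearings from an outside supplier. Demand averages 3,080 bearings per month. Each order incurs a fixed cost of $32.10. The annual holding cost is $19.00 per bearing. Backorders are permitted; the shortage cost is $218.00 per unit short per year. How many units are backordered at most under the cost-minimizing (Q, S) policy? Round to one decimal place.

S* ≈ 29.5 bearings

Annual demand D = 3,080 × 12 = 36,960.
With planned backorders, Q* = √(2DS/H) · √((H+B)/B).
√(2DS/H) = √(2 × 36,960 × 32.1 / 19) = 353.392.
√((H+B)/B) = √((19+218)/218) = 1.0427.
Q* ≈ 368.470.
S* = Q* · H/(H+B) = 368.470 × 19/237 ≈ 29.540.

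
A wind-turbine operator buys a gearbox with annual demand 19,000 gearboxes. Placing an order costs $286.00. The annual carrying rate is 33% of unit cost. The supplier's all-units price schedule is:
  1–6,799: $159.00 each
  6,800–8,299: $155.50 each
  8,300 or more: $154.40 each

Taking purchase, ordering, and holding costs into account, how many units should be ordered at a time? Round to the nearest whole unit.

Q* ≈ 455 gearboxes

Holding cost per unit per year at price C is H = 0.33·C.
Evaluate total cost at each tier's feasible EOQ or, if the EOQ is below the tier, at the tier's minimum quantity.
EOQ at $159.00 = 455.1 (feasible in tier 1): TC = 19,000×$159.00 + (19,000/455.1)×286 + (455.1/2)×0.33×$159.00 = $3,044,879.78.
EOQ at $155.50 = 460.2 < 6800, so use break Q=6800: TC = 19,000×$155.50 + (19,000/6800.0)×286 + (6800.0/2)×0.33×$155.50 = $3,129,770.12.
EOQ at $154.40 = 461.8 < 8300, so use break Q=8300: TC = 19,000×$154.40 + (19,000/8300.0)×286 + (8300.0/2)×0.33×$154.40 = $3,145,705.50.
Lowest total cost is $3,044,879.78 at Q = 455.1.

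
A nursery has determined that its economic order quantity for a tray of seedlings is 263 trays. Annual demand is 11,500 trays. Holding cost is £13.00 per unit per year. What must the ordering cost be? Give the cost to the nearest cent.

S ≈ £39.10

The basic EOQ model gives Q* = √(2DS/H); rearrange for the unknown.
From Q* = √(2DS/H): S = Q*²H / (2D) = 263² × 13 / (2 × 11,500) = 39.0955.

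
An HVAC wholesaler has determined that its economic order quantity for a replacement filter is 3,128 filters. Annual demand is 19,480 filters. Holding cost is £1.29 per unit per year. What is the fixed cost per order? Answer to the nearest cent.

S ≈ £323.97

The basic EOQ model gives Q* = √(2DS/H); rearrange for the unknown.
From Q* = √(2DS/H): S = Q*²H / (2D) = 3,128² × 1.29 / (2 × 19,480) = 323.9696.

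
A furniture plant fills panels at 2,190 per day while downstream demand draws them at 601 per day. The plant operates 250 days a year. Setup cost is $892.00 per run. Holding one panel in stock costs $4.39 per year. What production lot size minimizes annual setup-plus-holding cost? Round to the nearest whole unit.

Q* ≈ 9,173 panels

Annual demand D = 601 × 250 = 150,250.
Production build-up factor (1 − d/p) = 1 − 601/2,190 = 0.7256.
Q* = √(2DS / (H(1 − d/p))) = √(2 × 150,250 × 892 / (4.39 × 0.7256)).
= √(268,046,000 / 3.1853) ≈ 9173.446.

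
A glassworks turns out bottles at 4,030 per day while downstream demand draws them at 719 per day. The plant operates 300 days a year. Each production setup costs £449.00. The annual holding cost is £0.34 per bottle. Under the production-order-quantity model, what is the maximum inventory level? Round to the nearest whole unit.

I_max ≈ 21,635 bottles

Annual demand D = 719 × 300 = 215,700.
Production build-up factor (1 − d/p) = 1 − 719/4,030 = 0.8216.
Q* = √(2DS / (H(1 − d/p))) = √(2 × 215,700 × 449 / (0.34 × 0.8216)).
= √(193,698,600 / 0.2793) ≈ 26332.780.
Maximum inventory = Q*(1 − d/p) = 26332.780 × 0.8216 ≈ 21634.699.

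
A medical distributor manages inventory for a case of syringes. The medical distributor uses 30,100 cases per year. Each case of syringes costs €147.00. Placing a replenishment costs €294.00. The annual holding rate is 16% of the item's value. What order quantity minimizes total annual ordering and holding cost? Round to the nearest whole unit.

Holding cost H = 0.16 × €147.00 = €23.5200 per unit per year.
EOQ = √(2DS / H) = √(2 × 30,100 × 294 / 23.52).
= √(17,698,800 / 23.52) = √752,500 ≈ 867.468.

Q* ≈ 867 cases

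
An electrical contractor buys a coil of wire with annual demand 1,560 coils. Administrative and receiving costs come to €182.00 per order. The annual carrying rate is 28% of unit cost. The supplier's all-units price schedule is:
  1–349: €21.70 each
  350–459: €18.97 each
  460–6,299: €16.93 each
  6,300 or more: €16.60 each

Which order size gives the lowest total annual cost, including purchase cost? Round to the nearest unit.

Q* ≈ 460 coils

Holding cost per unit per year at price C is H = 0.28·C.
Candidates are each tier's EOQ (if it falls in that tier) and each price-break quantity.
EOQ at €21.70 = 305.7 (feasible in tier 1): TC = 1,560×€21.70 + (1,560/305.7)×182 + (305.7/2)×0.28×€21.70 = €35,709.47.
EOQ at €18.97 = 327.0 < 350, so use break Q=350: TC = 1,560×€18.97 + (1,560/350.0)×182 + (350.0/2)×0.28×€18.97 = €31,333.93.
EOQ at €16.93 = 346.1 < 460, so use break Q=460: TC = 1,560×€16.93 + (1,560/460.0)×182 + (460.0/2)×0.28×€16.93 = €28,118.31.
EOQ at €16.60 = 349.5 < 6300, so use break Q=6300: TC = 1,560×€16.60 + (1,560/6300.0)×182 + (6300.0/2)×0.28×€16.60 = €40,582.27.
Lowest total cost is €28,118.31 at Q = 460.0.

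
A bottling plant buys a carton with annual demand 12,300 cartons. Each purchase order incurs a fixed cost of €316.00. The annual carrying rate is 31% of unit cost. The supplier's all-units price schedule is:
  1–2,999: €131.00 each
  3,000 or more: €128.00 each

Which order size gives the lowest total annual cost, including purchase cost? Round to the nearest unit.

Q* ≈ 438 cartons

Holding cost per unit per year at price C is H = 0.31·C.
For each price level, check whether its EOQ is feasible; otherwise the best quantity at that price is the breakpoint.
EOQ at €131.00 = 437.5 (feasible in tier 1): TC = 12,300×€131.00 + (12,300/437.5)×316 + (437.5/2)×0.31×€131.00 = €1,629,067.55.
EOQ at €128.00 = 442.6 < 3000, so use break Q=3000: TC = 12,300×€128.00 + (12,300/3000.0)×316 + (3000.0/2)×0.31×€128.00 = €1,635,215.60.
Lowest total cost is €1,629,067.55 at Q = 437.5.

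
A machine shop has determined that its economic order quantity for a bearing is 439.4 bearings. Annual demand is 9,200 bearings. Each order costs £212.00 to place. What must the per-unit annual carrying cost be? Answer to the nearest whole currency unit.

H ≈ £20

The basic EOQ model gives Q* = √(2DS/H); rearrange for the unknown.
From Q* = √(2DS/H): H = 2DS / Q*² = 2 × 9,200 × 212 / 439.4² = 20.2038.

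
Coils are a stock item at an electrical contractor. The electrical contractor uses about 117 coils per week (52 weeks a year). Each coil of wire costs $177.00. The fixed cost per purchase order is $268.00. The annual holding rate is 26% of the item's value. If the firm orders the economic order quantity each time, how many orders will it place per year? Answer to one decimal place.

Annual demand D = 117 × 52 = 6,084.
Holding cost H = 0.26 × $177.00 = $46.0200 per unit per year.
EOQ = √(2DS/H) = √(2 × 6,084 × 268 / 46.02) ≈ 266.20.
Orders per year = D / Q* = 6,084 / 266.20 ≈ 22.855.

N ≈ 22.9 orders per year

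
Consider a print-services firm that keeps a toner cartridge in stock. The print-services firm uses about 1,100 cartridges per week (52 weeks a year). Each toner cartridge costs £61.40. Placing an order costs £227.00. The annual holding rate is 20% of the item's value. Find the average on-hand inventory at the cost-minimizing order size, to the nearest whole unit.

Annual demand D = 1,100 × 52 = 57,200.
Holding cost H = 0.20 × £61.40 = £12.2800 per unit per year.
Q* = √(2DS/H) = √(2 × 57,200 × 227 / 12.28) ≈ 1454.21.
Average inventory = Q*/2 ≈ 1454.21 / 2 = 727.104.

Average inventory ≈ 727 cartridges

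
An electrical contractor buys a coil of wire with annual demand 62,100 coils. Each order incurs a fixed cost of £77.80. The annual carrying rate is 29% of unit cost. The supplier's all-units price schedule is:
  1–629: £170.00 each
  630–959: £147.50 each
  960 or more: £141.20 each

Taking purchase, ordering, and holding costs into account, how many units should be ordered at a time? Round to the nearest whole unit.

Holding cost per unit per year at price C is H = 0.29·C.
For each price level, check whether its EOQ is feasible; otherwise the best quantity at that price is the breakpoint.
EOQ at £170.00 = 442.7 (feasible in tier 1): TC = 62,100×£170.00 + (62,100/442.7)×77.8 + (442.7/2)×0.29×£170.00 = £10,578,826.00.
EOQ at £147.50 = 475.3 < 630, so use break Q=630: TC = 62,100×£147.50 + (62,100/630.0)×77.8 + (630.0/2)×0.29×£147.50 = £9,180,892.98.
EOQ at £141.20 = 485.8 < 960, so use break Q=960: TC = 62,100×£141.20 + (62,100/960.0)×77.8 + (960.0/2)×0.29×£141.20 = £8,793,207.73.
Lowest total cost is £8,793,207.73 at Q = 960.0.

Q* ≈ 960 coils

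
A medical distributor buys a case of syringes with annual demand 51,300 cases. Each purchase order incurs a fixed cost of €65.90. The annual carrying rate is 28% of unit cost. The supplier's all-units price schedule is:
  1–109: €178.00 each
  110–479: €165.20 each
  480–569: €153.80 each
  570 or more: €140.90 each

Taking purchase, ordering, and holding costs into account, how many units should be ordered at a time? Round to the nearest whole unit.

Q* ≈ 570 cases

Holding cost per unit per year at price C is H = 0.28·C.
For each price level, check whether its EOQ is feasible; otherwise the best quantity at that price is the breakpoint.
Tier 1 (€178.00): EOQ = 368.3 exceeds tier's upper bound 109, so this tier is dominated.
EOQ at €165.20 = 382.3 (feasible in tier 2): TC = 51,300×€165.20 + (51,300/382.3)×65.9 + (382.3/2)×0.28×€165.20 = €8,492,444.81.
EOQ at €153.80 = 396.2 < 480, so use break Q=480: TC = 51,300×€153.80 + (51,300/480.0)×65.9 + (480.0/2)×0.28×€153.80 = €7,907,318.42.
EOQ at €140.90 = 414.0 < 570, so use break Q=570: TC = 51,300×€140.90 + (51,300/570.0)×65.9 + (570.0/2)×0.28×€140.90 = €7,245,344.82.
Lowest total cost is €7,245,344.82 at Q = 570.0.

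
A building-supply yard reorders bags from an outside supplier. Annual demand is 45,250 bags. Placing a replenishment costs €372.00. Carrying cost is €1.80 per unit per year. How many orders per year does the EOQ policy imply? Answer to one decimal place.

Q* = √(2DS/H) = √(2 × 45,250 × 372 / 1.8) ≈ 4324.74.
Orders per year = D / Q* = 45,250 / 4324.74 ≈ 10.463.

N ≈ 10.5 orders per year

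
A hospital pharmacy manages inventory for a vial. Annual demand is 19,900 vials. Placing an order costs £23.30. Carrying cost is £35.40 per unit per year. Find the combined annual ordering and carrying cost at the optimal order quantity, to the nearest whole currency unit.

TC* ≈ £5,730

Q* = √(2DS/H) = √(2 × 19,900 × 23.3 / 35.4) ≈ 161.85.
At the optimum the two cost components are equal, so total cost = 2·(Q*/2)H = Q*·H.
Minimum total = √(2DSH) = √(2 × 19,900 × 23.3 × 35.4) ≈ 5729.558.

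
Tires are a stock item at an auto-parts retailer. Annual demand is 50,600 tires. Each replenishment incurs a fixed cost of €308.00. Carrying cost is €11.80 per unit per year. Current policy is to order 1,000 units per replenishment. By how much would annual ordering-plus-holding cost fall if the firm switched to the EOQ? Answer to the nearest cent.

Extra cost ≈ €2,306.65 per year

EOQ = √(2DS/H) = √(2 × 50,600 × 308 / 11.8) ≈ 1625.27.
Cost at Q* = (D/Q*)S + (Q*/2)H = √(2DSH) ≈ €19,178.15.
Cost at Q = 1,000: (50,600/1,000)×308 + (1,000/2)×11.8 = €15,584.80 + €5,900.00 = €21,484.80.
Excess = €21,484.80 − €19,178.15 = €2,306.65.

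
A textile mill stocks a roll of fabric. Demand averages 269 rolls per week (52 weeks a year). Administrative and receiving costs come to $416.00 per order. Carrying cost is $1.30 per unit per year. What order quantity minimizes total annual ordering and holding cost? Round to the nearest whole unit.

Annual demand D = 269 × 52 = 13,988.
EOQ = √(2DS / H) = √(2 × 13,988 × 416 / 1.3).
= √(11,638,016 / 1.3) = √8,952,320 ≈ 2992.043.

Q* ≈ 2,992 rolls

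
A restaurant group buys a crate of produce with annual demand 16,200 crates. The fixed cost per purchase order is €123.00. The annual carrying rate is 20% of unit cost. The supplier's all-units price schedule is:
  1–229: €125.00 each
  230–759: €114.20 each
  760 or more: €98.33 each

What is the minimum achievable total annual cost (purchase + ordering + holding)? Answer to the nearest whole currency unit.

Holding cost per unit per year at price C is H = 0.20·C.
Candidates are each tier's EOQ (if it falls in that tier) and each price-break quantity.
Tier 1 (€125.00): EOQ = 399.3 exceeds tier's upper bound 229, so this tier is dominated.
EOQ at €114.20 = 417.7 (feasible in tier 2): TC = 16,200×€114.20 + (16,200/417.7)×123 + (417.7/2)×0.20×€114.20 = €1,859,580.54.
EOQ at €98.33 = 450.2 < 760, so use break Q=760: TC = 16,200×€98.33 + (16,200/760.0)×123 + (760.0/2)×0.20×€98.33 = €1,603,040.92.
Lowest total cost among the candidates is at Q = 760.0.

TC* ≈ €1,603,041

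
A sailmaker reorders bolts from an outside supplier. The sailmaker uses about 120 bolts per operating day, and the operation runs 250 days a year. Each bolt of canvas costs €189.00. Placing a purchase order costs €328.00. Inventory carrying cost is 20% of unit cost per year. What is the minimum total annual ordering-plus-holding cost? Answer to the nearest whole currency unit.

Annual demand D = 120 × 250 = 30,000.
Holding cost H = 0.20 × €189.00 = €37.8000 per unit per year.
The optimal lot size = √(2DS/H) = √(2 × 30,000 × 328 / 37.8) ≈ 721.55.
At the optimum the two cost components are equal, so total cost = 2·(Q*/2)H = Q*·H.
Minimum total = √(2DSH) = √(2 × 30,000 × 328 × 37.8) ≈ 27274.604.

TC* ≈ €27,275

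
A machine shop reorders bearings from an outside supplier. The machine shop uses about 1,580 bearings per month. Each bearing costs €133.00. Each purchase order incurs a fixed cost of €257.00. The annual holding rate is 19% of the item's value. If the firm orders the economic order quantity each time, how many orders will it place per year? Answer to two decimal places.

Annual demand D = 1,580 × 12 = 18,960.
Holding cost H = 0.19 × €133.00 = €25.2700 per unit per year.
Q* = √(2DS/H) = √(2 × 18,960 × 257 / 25.27) ≈ 621.01.
Orders per year = D / Q* = 18,960 / 621.01 ≈ 30.531.

N ≈ 30.53 orders per year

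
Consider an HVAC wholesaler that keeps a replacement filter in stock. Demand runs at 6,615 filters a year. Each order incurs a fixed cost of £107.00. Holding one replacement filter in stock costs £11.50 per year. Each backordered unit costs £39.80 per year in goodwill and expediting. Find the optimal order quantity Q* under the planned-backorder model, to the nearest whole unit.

With planned backorders, Q* = √(2DS/H) · √((H+B)/B).
√(2DS/H) = √(2 × 6,615 × 107 / 11.5) = 350.851.
√((H+B)/B) = √((11.5+39.8)/39.8) = 1.1353.
Q* ≈ 398.327.

Q* ≈ 398 filters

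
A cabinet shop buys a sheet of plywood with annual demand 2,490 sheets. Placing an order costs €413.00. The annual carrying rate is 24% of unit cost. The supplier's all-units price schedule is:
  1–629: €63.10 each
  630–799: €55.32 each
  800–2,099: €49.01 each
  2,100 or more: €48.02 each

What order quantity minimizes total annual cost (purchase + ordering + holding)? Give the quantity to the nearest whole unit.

Q* ≈ 800 sheets

Holding cost per unit per year at price C is H = 0.24·C.
Candidates are each tier's EOQ (if it falls in that tier) and each price-break quantity.
EOQ at €63.10 = 368.5 (feasible in tier 1): TC = 2,490×€63.10 + (2,490/368.5)×413 + (368.5/2)×0.24×€63.10 = €162,699.97.
EOQ at €55.32 = 393.6 < 630, so use break Q=630: TC = 2,490×€55.32 + (2,490/630.0)×413 + (630.0/2)×0.24×€55.32 = €143,561.33.
EOQ at €49.01 = 418.2 < 800, so use break Q=800: TC = 2,490×€49.01 + (2,490/800.0)×413 + (800.0/2)×0.24×€49.01 = €128,025.32.
EOQ at €48.02 = 422.4 < 2100, so use break Q=2100: TC = 2,490×€48.02 + (2,490/2100.0)×413 + (2100.0/2)×0.24×€48.02 = €132,160.54.
Lowest total cost is €128,025.32 at Q = 800.0.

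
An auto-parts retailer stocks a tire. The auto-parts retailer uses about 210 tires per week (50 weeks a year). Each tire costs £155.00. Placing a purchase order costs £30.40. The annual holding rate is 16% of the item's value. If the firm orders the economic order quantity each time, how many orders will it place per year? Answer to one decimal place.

N ≈ 65.4 orders per year

Annual demand D = 210 × 50 = 10,500.
Holding cost H = 0.16 × £155.00 = £24.8000 per unit per year.
The optimal lot size = √(2DS/H) = √(2 × 10,500 × 30.4 / 24.8) ≈ 160.44.
Orders per year = D / Q* = 10,500 / 160.44 ≈ 65.444.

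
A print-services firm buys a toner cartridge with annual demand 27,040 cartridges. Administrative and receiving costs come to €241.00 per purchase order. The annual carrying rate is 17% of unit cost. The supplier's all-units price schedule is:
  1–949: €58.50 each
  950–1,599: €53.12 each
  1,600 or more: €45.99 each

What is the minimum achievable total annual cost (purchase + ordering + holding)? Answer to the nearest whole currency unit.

TC* ≈ €1,253,897

Holding cost per unit per year at price C is H = 0.17·C.
For each price level, check whether its EOQ is feasible; otherwise the best quantity at that price is the breakpoint.
Tier 1 (€58.50): EOQ = 1144.8 exceeds tier's upper bound 949, so this tier is dominated.
EOQ at €53.12 = 1201.4 (feasible in tier 2): TC = 27,040×€53.12 + (27,040/1201.4)×241 + (1201.4/2)×0.17×€53.12 = €1,447,213.57.
EOQ at €45.99 = 1291.1 < 1600, so use break Q=1600: TC = 27,040×€45.99 + (27,040/1600.0)×241 + (1600.0/2)×0.17×€45.99 = €1,253,897.14.
Lowest total cost among the candidates is at Q = 1600.0.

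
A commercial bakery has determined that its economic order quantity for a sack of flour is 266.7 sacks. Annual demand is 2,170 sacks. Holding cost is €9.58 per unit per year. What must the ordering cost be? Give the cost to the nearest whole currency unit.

Invert the EOQ relation Q*² = 2DS/H.
From Q* = √(2DS/H): S = Q*²H / (2D) = 266.7² × 9.58 / (2 × 2,170) = 157.0080.

S ≈ €157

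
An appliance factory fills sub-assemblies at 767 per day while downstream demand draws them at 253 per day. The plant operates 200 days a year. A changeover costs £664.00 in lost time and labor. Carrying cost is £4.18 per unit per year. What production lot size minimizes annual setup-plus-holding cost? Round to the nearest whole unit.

Q* ≈ 4,898 sub-assemblies

Annual demand D = 253 × 200 = 50,600.
Production build-up factor (1 − d/p) = 1 − 253/767 = 0.6701.
Q* = √(2DS / (H(1 − d/p))) = √(2 × 50,600 × 664 / (4.18 × 0.6701)).
= √(67,196,800 / 2.8012) ≈ 4897.814.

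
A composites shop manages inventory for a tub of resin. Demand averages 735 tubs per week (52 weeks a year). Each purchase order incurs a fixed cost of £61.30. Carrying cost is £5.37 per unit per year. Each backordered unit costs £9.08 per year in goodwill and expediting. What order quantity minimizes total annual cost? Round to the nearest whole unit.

Q* ≈ 1,178 tubs

Annual demand D = 735 × 52 = 38,220.
With planned backorders, Q* = √(2DS/H) · √((H+B)/B).
√(2DS/H) = √(2 × 38,220 × 61.3 / 5.37) = 934.122.
√((H+B)/B) = √((5.37+9.08)/9.08) = 1.2615.
Q* ≈ 1178.405.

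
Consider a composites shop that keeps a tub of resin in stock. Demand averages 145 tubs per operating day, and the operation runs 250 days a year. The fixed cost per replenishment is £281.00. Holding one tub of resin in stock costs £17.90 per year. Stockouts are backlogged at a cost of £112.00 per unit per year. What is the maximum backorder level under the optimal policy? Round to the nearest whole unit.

Annual demand D = 145 × 250 = 36,250.
With planned backorders, Q* = √(2DS/H) · √((H+B)/B).
√(2DS/H) = √(2 × 36,250 × 281 / 17.9) = 1066.831.
√((H+B)/B) = √((17.9+112)/112) = 1.0770.
Q* ≈ 1148.924.
S* = Q* · H/(H+B) = 1148.924 × 17.9/129.9 ≈ 158.320.

S* ≈ 158 tubs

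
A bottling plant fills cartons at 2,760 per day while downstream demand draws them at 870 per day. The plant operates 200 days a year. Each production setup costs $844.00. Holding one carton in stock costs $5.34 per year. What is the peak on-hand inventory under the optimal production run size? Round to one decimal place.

I_max ≈ 6,137.1 cartons

Annual demand D = 870 × 200 = 174,000.
Production build-up factor (1 − d/p) = 1 − 870/2,760 = 0.6848.
Q* = √(2DS / (H(1 − d/p))) = √(2 × 174,000 × 844 / (5.34 × 0.6848)).
= √(293,712,000 / 3.6567) ≈ 8962.184.
Maximum inventory = Q*(1 − d/p) = 8962.184 × 0.6848 ≈ 6137.148.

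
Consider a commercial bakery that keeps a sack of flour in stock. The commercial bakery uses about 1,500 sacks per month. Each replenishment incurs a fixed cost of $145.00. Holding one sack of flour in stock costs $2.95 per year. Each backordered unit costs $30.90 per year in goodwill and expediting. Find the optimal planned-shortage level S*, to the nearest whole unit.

Annual demand D = 1,500 × 12 = 18,000.
With planned backorders, Q* = √(2DS/H) · √((H+B)/B).
√(2DS/H) = √(2 × 18,000 × 145 / 2.95) = 1330.222.
√((H+B)/B) = √((2.95+30.9)/30.9) = 1.0466.
Q* ≈ 1392.273.
S* = Q* · H/(H+B) = 1392.273 × 2.95/33.85 ≈ 121.335.

S* ≈ 121 sacks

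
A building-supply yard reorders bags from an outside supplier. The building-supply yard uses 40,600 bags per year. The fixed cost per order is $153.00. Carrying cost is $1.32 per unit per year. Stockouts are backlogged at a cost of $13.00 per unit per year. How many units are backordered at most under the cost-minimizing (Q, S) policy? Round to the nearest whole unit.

S* ≈ 297 bags

With planned backorders, Q* = √(2DS/H) · √((H+B)/B).
√(2DS/H) = √(2 × 40,600 × 153 / 1.32) = 3067.869.
√((H+B)/B) = √((1.32+13)/13) = 1.0495.
Q* ≈ 3219.857.
S* = Q* · H/(H+B) = 3219.857 × 1.32/14.32 ≈ 296.802.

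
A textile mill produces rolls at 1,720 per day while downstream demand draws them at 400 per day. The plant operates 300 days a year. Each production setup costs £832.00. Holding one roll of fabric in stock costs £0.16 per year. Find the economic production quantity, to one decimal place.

Annual demand D = 400 × 300 = 120,000.
Production build-up factor (1 − d/p) = 1 − 400/1,720 = 0.7674.
Q* = √(2DS / (H(1 − d/p))) = √(2 × 120,000 × 832 / (0.16 × 0.7674)).
= √(199,680,000 / 0.1228) ≈ 40325.945.

Q* ≈ 40,325.9 rolls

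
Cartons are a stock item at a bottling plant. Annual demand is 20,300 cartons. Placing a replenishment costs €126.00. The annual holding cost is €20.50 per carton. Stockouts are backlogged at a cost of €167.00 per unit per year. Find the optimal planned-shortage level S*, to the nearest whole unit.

S* ≈ 58 cartons

With planned backorders, Q* = √(2DS/H) · √((H+B)/B).
√(2DS/H) = √(2 × 20,300 × 126 / 20.5) = 499.541.
√((H+B)/B) = √((20.5+167)/167) = 1.0596.
Q* ≈ 529.314.
S* = Q* · H/(H+B) = 529.314 × 20.5/187.5 ≈ 57.872.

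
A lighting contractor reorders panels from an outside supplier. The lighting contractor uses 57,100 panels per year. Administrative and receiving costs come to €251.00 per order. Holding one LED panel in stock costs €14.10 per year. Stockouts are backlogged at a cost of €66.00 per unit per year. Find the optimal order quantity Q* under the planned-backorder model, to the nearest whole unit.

With planned backorders, Q* = √(2DS/H) · √((H+B)/B).
√(2DS/H) = √(2 × 57,100 × 251 / 14.1) = 1425.806.
√((H+B)/B) = √((14.1+66)/66) = 1.1017.
Q* ≈ 1570.741.

Q* ≈ 1,571 panels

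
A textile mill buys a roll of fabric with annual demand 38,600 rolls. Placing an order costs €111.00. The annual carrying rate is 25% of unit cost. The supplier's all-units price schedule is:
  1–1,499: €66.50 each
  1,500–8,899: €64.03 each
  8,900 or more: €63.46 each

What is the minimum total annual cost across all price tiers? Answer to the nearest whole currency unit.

Holding cost per unit per year at price C is H = 0.25·C.
Evaluate total cost at each tier's feasible EOQ or, if the EOQ is below the tier, at the tier's minimum quantity.
EOQ at €66.50 = 717.9 (feasible in tier 1): TC = 38,600×€66.50 + (38,600/717.9)×111 + (717.9/2)×0.25×€66.50 = €2,578,835.78.
EOQ at €64.03 = 731.7 < 1500, so use break Q=1500: TC = 38,600×€64.03 + (38,600/1500.0)×111 + (1500.0/2)×0.25×€64.03 = €2,486,420.02.
EOQ at €63.46 = 734.9 < 8900, so use break Q=8900: TC = 38,600×€63.46 + (38,600/8900.0)×111 + (8900.0/2)×0.25×€63.46 = €2,520,636.67.
Lowest total cost among the candidates is at Q = 1500.0.

TC* ≈ €2,486,420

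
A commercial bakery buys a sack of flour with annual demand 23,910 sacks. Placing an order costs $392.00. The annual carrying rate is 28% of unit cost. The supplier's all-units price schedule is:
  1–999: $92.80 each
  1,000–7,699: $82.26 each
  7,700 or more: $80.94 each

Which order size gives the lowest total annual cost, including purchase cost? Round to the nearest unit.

Holding cost per unit per year at price C is H = 0.28·C.
Candidates are each tier's EOQ (if it falls in that tier) and each price-break quantity.
EOQ at $92.80 = 849.4 (feasible in tier 1): TC = 23,910×$92.80 + (23,910/849.4)×392 + (849.4/2)×0.28×$92.80 = $2,240,917.92.
EOQ at $82.26 = 902.1 < 1000, so use break Q=1000: TC = 23,910×$82.26 + (23,910/1000.0)×392 + (1000.0/2)×0.28×$82.26 = $1,987,725.72.
EOQ at $80.94 = 909.5 < 7700, so use break Q=7700: TC = 23,910×$80.94 + (23,910/7700.0)×392 + (7700.0/2)×0.28×$80.94 = $2,023,745.96.
Lowest total cost is $1,987,725.72 at Q = 1000.0.

Q* ≈ 1,000 sacks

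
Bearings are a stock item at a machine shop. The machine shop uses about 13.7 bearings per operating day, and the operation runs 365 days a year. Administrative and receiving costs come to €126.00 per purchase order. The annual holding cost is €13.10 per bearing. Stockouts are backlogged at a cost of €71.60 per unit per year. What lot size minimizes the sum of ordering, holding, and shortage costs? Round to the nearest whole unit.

Annual demand D = 13.7 × 365 = 5,000.5.
With planned backorders, Q* = √(2DS/H) · √((H+B)/B).
√(2DS/H) = √(2 × 5,000.5 × 126 / 13.1) = 310.150.
√((H+B)/B) = √((13.1+71.6)/71.6) = 1.0876.
Q* ≈ 337.331.

Q* ≈ 337 bearings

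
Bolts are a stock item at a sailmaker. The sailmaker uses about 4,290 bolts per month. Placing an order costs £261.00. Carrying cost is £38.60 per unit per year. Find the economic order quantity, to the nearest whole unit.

Q* ≈ 834 bolts

Annual demand D = 4,290 × 12 = 51,480.
EOQ = √(2DS / H) = √(2 × 51,480 × 261 / 38.6).
= √(26,872,560 / 38.6) = √696,180.3109 ≈ 834.374.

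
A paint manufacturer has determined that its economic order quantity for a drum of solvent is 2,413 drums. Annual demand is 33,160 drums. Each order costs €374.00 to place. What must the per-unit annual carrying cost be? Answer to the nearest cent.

The basic EOQ model gives Q* = √(2DS/H); rearrange for the unknown.
From Q* = √(2DS/H): H = 2DS / Q*² = 2 × 33,160 × 374 / 2,413² = 4.2599.

H ≈ €4.26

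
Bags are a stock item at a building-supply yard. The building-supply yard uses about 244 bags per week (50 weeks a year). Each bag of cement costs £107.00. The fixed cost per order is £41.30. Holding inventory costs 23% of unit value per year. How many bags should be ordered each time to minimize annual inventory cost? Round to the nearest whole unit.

Annual demand D = 244 × 50 = 12,200.
Holding cost H = 0.23 × £107.00 = £24.6100 per unit per year.
EOQ = √(2DS / H) = √(2 × 12,200 × 41.3 / 24.61).
= √(1,007,720 / 24.61) = √40,947.5823 ≈ 202.355.

Q* ≈ 202 bags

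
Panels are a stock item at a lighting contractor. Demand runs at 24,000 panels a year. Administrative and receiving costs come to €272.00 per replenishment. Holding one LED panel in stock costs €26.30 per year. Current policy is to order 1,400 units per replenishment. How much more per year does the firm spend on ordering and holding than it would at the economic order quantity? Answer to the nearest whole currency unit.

EOQ = √(2DS/H) = √(2 × 24,000 × 272 / 26.3) ≈ 704.57.
Cost at Q* = (D/Q*)S + (Q*/2)H = √(2DSH) ≈ €18,530.32.
Cost at Q = 1,400: (24,000/1,400)×272 + (1,400/2)×26.3 = €4,662.86 + €18,410.00 = €23,072.86.
Excess = €23,072.86 − €18,530.32 = €4,542.54.

Extra cost ≈ €4,543 per year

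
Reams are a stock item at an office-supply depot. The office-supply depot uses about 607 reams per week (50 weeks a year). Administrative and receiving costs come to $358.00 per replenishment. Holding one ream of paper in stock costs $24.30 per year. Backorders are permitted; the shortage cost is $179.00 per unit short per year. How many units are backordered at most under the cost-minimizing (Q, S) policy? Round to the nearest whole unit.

Annual demand D = 607 × 50 = 30,350.
With planned backorders, Q* = √(2DS/H) · √((H+B)/B).
√(2DS/H) = √(2 × 30,350 × 358 / 24.3) = 945.655.
√((H+B)/B) = √((24.3+179)/179) = 1.0657.
Q* ≈ 1007.801.
S* = Q* · H/(H+B) = 1007.801 × 24.3/203.3 ≈ 120.460.

S* ≈ 120 reams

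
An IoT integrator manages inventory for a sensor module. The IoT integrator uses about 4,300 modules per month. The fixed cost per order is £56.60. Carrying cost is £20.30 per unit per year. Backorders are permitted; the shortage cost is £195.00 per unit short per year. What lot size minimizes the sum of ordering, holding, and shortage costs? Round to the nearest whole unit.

Annual demand D = 4,300 × 12 = 51,600.
With planned backorders, Q* = √(2DS/H) · √((H+B)/B).
√(2DS/H) = √(2 × 51,600 × 56.6 / 20.3) = 536.414.
√((H+B)/B) = √((20.3+195)/195) = 1.0508.
Q* ≈ 563.644.

Q* ≈ 564 modules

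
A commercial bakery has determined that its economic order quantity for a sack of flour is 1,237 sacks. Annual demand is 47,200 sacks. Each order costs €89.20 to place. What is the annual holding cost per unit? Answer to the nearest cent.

H ≈ €5.50

Squaring Q* = √(2DS/H) gives Q*² = 2DS/H.
From Q* = √(2DS/H): H = 2DS / Q*² = 2 × 47,200 × 89.2 / 1,237² = 5.5030.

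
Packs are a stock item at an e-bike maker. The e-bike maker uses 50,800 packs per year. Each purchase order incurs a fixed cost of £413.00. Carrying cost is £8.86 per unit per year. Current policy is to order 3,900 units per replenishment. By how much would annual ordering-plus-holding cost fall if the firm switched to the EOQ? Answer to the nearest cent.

EOQ = √(2DS/H) = √(2 × 50,800 × 413 / 8.86) ≈ 2176.23.
Cost at Q* = (D/Q*)S + (Q*/2)H = √(2DSH) ≈ £19,281.41.
Cost at Q = 3,900: (50,800/3,900)×413 + (3,900/2)×8.86 = £5,379.59 + £17,277.00 = £22,656.59.
Excess = £22,656.59 − £19,281.41 = £3,375.18.

Extra cost ≈ £3,375.18 per year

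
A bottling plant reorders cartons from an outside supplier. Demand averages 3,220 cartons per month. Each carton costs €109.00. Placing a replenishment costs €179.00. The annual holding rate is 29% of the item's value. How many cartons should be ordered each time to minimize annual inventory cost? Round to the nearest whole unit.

Annual demand D = 3,220 × 12 = 38,640.
Holding cost H = 0.29 × €109.00 = €31.6100 per unit per year.
EOQ = √(2DS / H) = √(2 × 38,640 × 179 / 31.61).
= √(13,833,120 / 31.61) = √437,618.4752 ≈ 661.527.

Q* ≈ 662 cartons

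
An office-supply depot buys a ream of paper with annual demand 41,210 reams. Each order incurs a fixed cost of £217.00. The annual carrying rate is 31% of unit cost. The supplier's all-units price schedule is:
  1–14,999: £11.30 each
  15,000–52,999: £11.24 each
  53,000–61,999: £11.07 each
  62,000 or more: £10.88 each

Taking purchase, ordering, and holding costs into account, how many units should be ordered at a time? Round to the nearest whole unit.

Q* ≈ 2,260 reams

Holding cost per unit per year at price C is H = 0.31·C.
Candidates are each tier's EOQ (if it falls in that tier) and each price-break quantity.
EOQ at £11.30 = 2259.6 (feasible in tier 1): TC = 41,210×£11.30 + (41,210/2259.6)×217 + (2259.6/2)×0.31×£11.30 = £473,588.28.
EOQ at £11.24 = 2265.6 < 15000, so use break Q=15000: TC = 41,210×£11.24 + (41,210/15000.0)×217 + (15000.0/2)×0.31×£11.24 = £489,929.57.
EOQ at £11.07 = 2282.9 < 53000, so use break Q=53000: TC = 41,210×£11.07 + (41,210/53000.0)×217 + (53000.0/2)×0.31×£11.07 = £547,303.48.
EOQ at £10.88 = 2302.8 < 62000, so use break Q=62000: TC = 41,210×£10.88 + (41,210/62000.0)×217 + (62000.0/2)×0.31×£10.88 = £553,065.84.
Lowest total cost is £473,588.28 at Q = 2259.6.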